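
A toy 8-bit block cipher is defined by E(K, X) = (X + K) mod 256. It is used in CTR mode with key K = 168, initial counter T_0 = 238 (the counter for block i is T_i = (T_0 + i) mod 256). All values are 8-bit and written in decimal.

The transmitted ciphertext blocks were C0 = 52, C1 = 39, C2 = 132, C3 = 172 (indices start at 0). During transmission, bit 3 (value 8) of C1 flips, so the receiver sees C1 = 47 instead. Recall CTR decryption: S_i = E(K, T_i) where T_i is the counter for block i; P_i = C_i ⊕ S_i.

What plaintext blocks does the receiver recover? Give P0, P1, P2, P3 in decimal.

P0 = 162, P1 = 184, P2 = 28, P3 = 53

Only C1 changed, to 47. In CTR, a change in C_i flips the same bit in P_i only; the keystream is unaffected. Decrypting the received ciphertext:
P0: T = 238, S = E(K, T) = 150; 52 ⊕ 150 = 162.
P1: T = 239, S = E(K, T) = 151; 47 ⊕ 151 = 184.
P2: T = 240, S = E(K, T) = 152; 132 ⊕ 152 = 28.
P3: T = 241, S = E(K, T) = 153; 172 ⊕ 153 = 53.
Blocks that differ from the original plaintext: P1.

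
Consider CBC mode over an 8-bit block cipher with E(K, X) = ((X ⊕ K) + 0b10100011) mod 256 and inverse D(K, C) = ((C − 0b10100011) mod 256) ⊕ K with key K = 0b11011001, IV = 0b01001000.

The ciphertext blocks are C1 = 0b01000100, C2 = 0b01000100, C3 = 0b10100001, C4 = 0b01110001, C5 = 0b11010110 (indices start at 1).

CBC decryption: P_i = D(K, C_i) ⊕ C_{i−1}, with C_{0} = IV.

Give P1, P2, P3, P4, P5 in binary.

P1: D(K, 0b01000100) = 0b01111000; 0b01111000 ⊕ 0b01001000 = 0b00110000.
P2: D(K, 0b01000100) = 0b01111000; 0b01111000 ⊕ 0b01000100 = 0b00111100.
P3: D(K, 0b10100001) = 0b00100111; 0b00100111 ⊕ 0b01000100 = 0b01100011.
P4: D(K, 0b01110001) = 0b00010111; 0b00010111 ⊕ 0b10100001 = 0b10110110.
P5: D(K, 0b11010110) = 0b11101010; 0b11101010 ⊕ 0b01110001 = 0b10011011.

P1 = 0b00110000, P2 = 0b00111100, P3 = 0b01100011, P4 = 0b10110110, P5 = 0b10011011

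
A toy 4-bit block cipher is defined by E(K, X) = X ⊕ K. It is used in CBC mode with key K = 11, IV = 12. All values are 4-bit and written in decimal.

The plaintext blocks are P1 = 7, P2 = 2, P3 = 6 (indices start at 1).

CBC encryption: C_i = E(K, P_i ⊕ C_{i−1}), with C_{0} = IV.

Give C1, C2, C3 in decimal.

C1 = 0, C2 = 9, C3 = 4

C1: P1 ⊕ 12 = 11; E(K, 11) = 0.
C2: P2 ⊕ 0 = 2; E(K, 2) = 9.
C3: P3 ⊕ 9 = 15; E(K, 15) = 4.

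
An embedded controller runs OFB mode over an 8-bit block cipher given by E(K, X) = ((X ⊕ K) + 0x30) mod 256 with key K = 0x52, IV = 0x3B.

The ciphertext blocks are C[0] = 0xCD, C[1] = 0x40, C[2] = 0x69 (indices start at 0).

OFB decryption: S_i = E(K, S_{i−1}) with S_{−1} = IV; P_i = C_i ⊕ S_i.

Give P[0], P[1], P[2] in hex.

P[0] = 0x54, P[1] = 0xBB, P[2] = 0xB0

P[0]: S = E(K, 0x3B) = 0x99; 0xCD ⊕ 0x99 = 0x54.
P[1]: S = E(K, 0x99) = 0xFB; 0x40 ⊕ 0xFB = 0xBB.
P[2]: S = E(K, 0xFB) = 0xD9; 0x69 ⊕ 0xD9 = 0xB0.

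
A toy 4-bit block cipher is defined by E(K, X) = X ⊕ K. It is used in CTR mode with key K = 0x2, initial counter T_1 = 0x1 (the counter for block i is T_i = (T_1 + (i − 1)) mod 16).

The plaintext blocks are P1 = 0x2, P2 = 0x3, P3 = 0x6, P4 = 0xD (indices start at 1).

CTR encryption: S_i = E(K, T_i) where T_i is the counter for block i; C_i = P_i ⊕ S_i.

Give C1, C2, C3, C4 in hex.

C1 = 0x1, C2 = 0x3, C3 = 0x7, C4 = 0xB

C1: T = 0x1, S = E(K, T) = 0x3; 0x2 ⊕ 0x3 = 0x1.
C2: T = 0x2, S = E(K, T) = 0x0; 0x3 ⊕ 0x0 = 0x3.
C3: T = 0x3, S = E(K, T) = 0x1; 0x6 ⊕ 0x1 = 0x7.
C4: T = 0x4, S = E(K, T) = 0x6; 0xD ⊕ 0x6 = 0xB.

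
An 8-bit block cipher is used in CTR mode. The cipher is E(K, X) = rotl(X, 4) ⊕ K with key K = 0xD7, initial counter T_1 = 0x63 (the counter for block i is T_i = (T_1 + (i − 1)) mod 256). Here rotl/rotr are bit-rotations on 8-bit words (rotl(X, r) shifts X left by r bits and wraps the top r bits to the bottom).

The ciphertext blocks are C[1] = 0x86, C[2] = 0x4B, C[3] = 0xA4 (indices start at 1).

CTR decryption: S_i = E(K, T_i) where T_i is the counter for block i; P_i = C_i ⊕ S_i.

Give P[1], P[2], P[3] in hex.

P[1]: T = 0x63, S = E(K, T) = 0xE1; 0x86 ⊕ 0xE1 = 0x67.
P[2]: T = 0x64, S = E(K, T) = 0x91; 0x4B ⊕ 0x91 = 0xDA.
P[3]: T = 0x65, S = E(K, T) = 0x81; 0xA4 ⊕ 0x81 = 0x25.

P[1] = 0x67, P[2] = 0xDA, P[3] = 0x25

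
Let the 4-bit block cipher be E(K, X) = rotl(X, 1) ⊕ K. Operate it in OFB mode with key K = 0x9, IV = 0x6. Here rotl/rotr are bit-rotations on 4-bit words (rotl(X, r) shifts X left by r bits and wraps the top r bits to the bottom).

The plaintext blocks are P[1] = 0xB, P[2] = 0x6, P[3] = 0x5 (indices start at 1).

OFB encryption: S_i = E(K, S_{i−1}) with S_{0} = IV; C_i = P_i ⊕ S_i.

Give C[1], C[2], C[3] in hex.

C[1]: S = E(K, 0x6) = 0x5; 0xB ⊕ 0x5 = 0xE.
C[2]: S = E(K, 0x5) = 0x3; 0x6 ⊕ 0x3 = 0x5.
C[3]: S = E(K, 0x3) = 0xF; 0x5 ⊕ 0xF = 0xA.

C[1] = 0xE, C[2] = 0x5, C[3] = 0xA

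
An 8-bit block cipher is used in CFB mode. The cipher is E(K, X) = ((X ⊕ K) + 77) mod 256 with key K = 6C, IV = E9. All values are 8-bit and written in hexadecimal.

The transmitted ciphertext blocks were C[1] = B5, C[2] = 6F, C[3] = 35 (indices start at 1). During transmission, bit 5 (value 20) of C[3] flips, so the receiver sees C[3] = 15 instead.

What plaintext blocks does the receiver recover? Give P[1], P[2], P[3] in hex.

P[1] = 49, P[2] = 3F, P[3] = 6F

CFB decryption: P_i = C_i ⊕ E(K, C_{i−1}), with C_{0} = IV.
Only C[3] changed, to 15. In CFB, a change in C_i flips the same bit in P_i and garbles P_{i+1}. Decrypting the received ciphertext:
P[1]: E(K, E9) = FC; B5 ⊕ FC = 49.
P[2]: E(K, B5) = 50; 6F ⊕ 50 = 3F.
P[3]: E(K, 6F) = 7A; 15 ⊕ 7A = 6F.
Blocks that differ from the original plaintext: P[3].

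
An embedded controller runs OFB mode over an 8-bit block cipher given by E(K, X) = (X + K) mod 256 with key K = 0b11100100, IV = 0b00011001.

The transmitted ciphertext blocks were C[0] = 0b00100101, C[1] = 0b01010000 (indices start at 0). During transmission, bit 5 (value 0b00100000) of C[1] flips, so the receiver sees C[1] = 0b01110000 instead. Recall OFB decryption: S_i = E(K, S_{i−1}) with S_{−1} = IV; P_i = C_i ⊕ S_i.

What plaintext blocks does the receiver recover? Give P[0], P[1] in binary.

Only C[1] changed, to 0b01110000. In OFB, a change in C_i flips the same bit in P_i only; the keystream is unaffected. Decrypting the received ciphertext:
P[0]: S = E(K, 0b00011001) = 0b11111101; 0b00100101 ⊕ 0b11111101 = 0b11011000.
P[1]: S = E(K, 0b11111101) = 0b11100001; 0b01110000 ⊕ 0b11100001 = 0b10010001.
Blocks that differ from the original plaintext: P[1].

P[0] = 0b11011000, P[1] = 0b10010001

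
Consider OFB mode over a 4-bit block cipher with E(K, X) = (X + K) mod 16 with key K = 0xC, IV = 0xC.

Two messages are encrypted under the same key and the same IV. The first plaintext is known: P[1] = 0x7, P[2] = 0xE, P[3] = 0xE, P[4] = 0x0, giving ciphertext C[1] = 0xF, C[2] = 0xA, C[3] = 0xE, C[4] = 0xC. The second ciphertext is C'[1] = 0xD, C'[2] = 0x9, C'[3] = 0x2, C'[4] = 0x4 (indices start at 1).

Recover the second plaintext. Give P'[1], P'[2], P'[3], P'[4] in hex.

P'[1] = 0x5, P'[2] = 0xD, P'[3] = 0x2, P'[4] = 0x8

In OFB with a reused IV, both messages share the same keystream S_i, so C_i ⊕ C'_i = P_i ⊕ P'_i and thus P'_i = P_i ⊕ C_i ⊕ C'_i.
P'[1]: 0x7 ⊕ 0xF ⊕ 0xD = 0x5.
P'[2]: 0xE ⊕ 0xA ⊕ 0x9 = 0xD.
P'[3]: 0xE ⊕ 0xE ⊕ 0x2 = 0x2.
P'[4]: 0x0 ⊕ 0xC ⊕ 0x4 = 0x8.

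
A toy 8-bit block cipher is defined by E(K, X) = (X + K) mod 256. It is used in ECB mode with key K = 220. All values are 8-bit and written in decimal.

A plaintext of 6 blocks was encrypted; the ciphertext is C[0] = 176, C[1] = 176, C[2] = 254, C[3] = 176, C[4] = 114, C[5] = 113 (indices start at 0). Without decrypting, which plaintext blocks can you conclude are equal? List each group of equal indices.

ECB encrypts each block independently with the same key, so equal ciphertext blocks imply equal plaintext blocks.
C[0] = C[1] = C[3] = 176, so P[0] = P[1] = P[3].

P[0] = P[1] = P[3]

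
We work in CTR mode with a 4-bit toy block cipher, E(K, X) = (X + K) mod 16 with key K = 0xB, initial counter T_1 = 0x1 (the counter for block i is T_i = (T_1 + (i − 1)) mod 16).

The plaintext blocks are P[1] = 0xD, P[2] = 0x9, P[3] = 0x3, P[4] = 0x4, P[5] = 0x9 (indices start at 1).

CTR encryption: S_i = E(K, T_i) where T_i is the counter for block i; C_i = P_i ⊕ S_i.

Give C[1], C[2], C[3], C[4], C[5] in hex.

C[1] = 0x1, C[2] = 0x4, C[3] = 0xD, C[4] = 0xB, C[5] = 0x9

C[1]: T = 0x1, S = E(K, T) = 0xC; 0xD ⊕ 0xC = 0x1.
C[2]: T = 0x2, S = E(K, T) = 0xD; 0x9 ⊕ 0xD = 0x4.
C[3]: T = 0x3, S = E(K, T) = 0xE; 0x3 ⊕ 0xE = 0xD.
C[4]: T = 0x4, S = E(K, T) = 0xF; 0x4 ⊕ 0xF = 0xB.
C[5]: T = 0x5, S = E(K, T) = 0x0; 0x9 ⊕ 0x0 = 0x9.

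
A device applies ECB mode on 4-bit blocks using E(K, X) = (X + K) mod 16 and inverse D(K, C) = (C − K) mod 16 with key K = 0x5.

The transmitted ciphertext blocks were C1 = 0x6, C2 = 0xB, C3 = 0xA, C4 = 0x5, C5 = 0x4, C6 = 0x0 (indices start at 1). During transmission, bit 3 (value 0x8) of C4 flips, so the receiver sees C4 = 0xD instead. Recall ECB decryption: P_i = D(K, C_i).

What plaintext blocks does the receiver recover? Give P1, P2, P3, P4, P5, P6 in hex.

P1 = 0x1, P2 = 0x6, P3 = 0x5, P4 = 0x8, P5 = 0xF, P6 = 0xB

Only C4 changed, to 0xD. In ECB, a change in C_i affects only P_i. Decrypting the received ciphertext:
P1: D(K, 0x6) = 0x1.
P2: D(K, 0xB) = 0x6.
P3: D(K, 0xA) = 0x5.
P4: D(K, 0xD) = 0x8.
P5: D(K, 0x4) = 0xF.
P6: D(K, 0x0) = 0xB.
Blocks that differ from the original plaintext: P4.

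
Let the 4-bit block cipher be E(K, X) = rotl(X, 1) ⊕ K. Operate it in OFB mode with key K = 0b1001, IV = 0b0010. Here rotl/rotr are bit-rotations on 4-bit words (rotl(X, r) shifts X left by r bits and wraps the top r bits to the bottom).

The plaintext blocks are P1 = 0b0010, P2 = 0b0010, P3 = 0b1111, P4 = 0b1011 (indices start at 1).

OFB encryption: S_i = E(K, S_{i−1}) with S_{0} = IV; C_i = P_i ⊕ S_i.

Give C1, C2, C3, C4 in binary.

C1: S = E(K, 0b0010) = 0b1101; 0b0010 ⊕ 0b1101 = 0b1111.
C2: S = E(K, 0b1101) = 0b0010; 0b0010 ⊕ 0b0010 = 0b0000.
C3: S = E(K, 0b0010) = 0b1101; 0b1111 ⊕ 0b1101 = 0b0010.
C4: S = E(K, 0b1101) = 0b0010; 0b1011 ⊕ 0b0010 = 0b1001.

C1 = 0b1111, C2 = 0b0000, C3 = 0b0010, C4 = 0b1001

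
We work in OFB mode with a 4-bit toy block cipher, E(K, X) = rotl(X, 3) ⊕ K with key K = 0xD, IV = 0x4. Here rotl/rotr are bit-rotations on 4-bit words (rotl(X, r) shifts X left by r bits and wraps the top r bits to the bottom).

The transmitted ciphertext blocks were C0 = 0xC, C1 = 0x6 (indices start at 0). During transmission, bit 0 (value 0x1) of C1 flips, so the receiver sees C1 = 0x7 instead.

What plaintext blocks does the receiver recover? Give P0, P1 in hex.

OFB decryption: S_i = E(K, S_{i−1}) with S_{−1} = IV; P_i = C_i ⊕ S_i.
Only C1 changed, to 0x7. In OFB, a change in C_i flips the same bit in P_i only; the keystream is unaffected. Decrypting the received ciphertext:
P0: S = E(K, 0x4) = 0xF; 0xC ⊕ 0xF = 0x3.
P1: S = E(K, 0xF) = 0x2; 0x7 ⊕ 0x2 = 0x5.
Blocks that differ from the original plaintext: P1.

P0 = 0x3, P1 = 0x5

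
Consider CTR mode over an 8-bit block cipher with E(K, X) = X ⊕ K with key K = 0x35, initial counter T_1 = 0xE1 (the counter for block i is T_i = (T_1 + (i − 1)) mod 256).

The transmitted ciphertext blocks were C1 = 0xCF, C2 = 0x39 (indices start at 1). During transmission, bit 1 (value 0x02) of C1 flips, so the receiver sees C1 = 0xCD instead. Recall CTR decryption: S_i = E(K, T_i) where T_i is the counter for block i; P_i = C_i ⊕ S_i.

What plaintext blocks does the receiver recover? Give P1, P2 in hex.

P1 = 0x19, P2 = 0xEE

Only C1 changed, to 0xCD. In CTR, a change in C_i flips the same bit in P_i only; the keystream is unaffected. Decrypting the received ciphertext:
P1: T = 0xE1, S = E(K, T) = 0xD4; 0xCD ⊕ 0xD4 = 0x19.
P2: T = 0xE2, S = E(K, T) = 0xD7; 0x39 ⊕ 0xD7 = 0xEE.
Blocks that differ from the original plaintext: P1.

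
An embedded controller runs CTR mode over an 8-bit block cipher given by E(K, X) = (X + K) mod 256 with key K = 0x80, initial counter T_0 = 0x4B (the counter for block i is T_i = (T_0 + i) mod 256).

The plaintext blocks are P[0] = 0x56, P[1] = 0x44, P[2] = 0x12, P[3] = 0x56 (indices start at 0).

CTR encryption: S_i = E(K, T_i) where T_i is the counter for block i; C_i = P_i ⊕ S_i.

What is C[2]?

C[2] = 0xDF

C[0]: T = 0x4B, S = E(K, T) = 0xCB; 0x56 ⊕ 0xCB = 0x9D.
C[1]: T = 0x4C, S = E(K, T) = 0xCC; 0x44 ⊕ 0xCC = 0x88.
C[2]: T = 0x4D, S = E(K, T) = 0xCD; 0x12 ⊕ 0xCD = 0xDF.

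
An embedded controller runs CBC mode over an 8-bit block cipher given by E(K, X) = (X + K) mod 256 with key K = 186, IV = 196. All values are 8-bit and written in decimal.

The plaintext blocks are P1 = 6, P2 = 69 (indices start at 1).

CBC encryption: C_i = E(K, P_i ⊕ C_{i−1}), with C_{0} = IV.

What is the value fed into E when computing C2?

57

C1: P1 ⊕ 196 = 194; E(K, 194) = 124.
C2: P2 ⊕ 124 = 57; E(K, 57) = 243.
So the input to E for block 2 is 57.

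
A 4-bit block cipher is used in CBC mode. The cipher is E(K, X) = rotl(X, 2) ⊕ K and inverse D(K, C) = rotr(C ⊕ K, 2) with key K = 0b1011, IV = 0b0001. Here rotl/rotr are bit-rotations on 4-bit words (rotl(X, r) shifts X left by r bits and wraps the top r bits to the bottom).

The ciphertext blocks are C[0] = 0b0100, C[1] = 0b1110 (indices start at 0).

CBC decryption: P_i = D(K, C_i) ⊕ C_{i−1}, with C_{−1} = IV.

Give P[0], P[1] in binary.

P[0]: D(K, 0b0100) = 0b1111; 0b1111 ⊕ 0b0001 = 0b1110.
P[1]: D(K, 0b1110) = 0b0101; 0b0101 ⊕ 0b0100 = 0b0001.

P[0] = 0b1110, P[1] = 0b0001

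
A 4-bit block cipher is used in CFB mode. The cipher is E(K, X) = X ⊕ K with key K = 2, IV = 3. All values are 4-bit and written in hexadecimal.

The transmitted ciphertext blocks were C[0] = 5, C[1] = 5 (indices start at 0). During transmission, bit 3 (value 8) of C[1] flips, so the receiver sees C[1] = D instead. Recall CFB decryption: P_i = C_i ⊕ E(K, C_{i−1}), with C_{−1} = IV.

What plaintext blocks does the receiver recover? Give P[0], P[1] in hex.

Only C[1] changed, to D. In CFB, a change in C_i flips the same bit in P_i and garbles P_{i+1}. Decrypting the received ciphertext:
P[0]: E(K, 3) = 1; 5 ⊕ 1 = 4.
P[1]: E(K, 5) = 7; D ⊕ 7 = A.
Blocks that differ from the original plaintext: P[1].

P[0] = 4, P[1] = A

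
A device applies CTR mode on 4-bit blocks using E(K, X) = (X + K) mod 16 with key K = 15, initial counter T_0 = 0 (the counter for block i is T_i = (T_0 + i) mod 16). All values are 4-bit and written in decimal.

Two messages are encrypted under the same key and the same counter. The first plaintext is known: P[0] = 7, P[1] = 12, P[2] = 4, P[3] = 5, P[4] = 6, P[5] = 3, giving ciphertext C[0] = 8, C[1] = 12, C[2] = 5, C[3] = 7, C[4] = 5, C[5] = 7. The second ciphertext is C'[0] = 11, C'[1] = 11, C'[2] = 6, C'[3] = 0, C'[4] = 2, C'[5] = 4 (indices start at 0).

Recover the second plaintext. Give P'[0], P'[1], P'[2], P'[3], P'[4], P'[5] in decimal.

P'[0] = 4, P'[1] = 11, P'[2] = 7, P'[3] = 2, P'[4] = 1, P'[5] = 0

In CTR with a reused counter, both messages share the same keystream S_i, so C_i ⊕ C'_i = P_i ⊕ P'_i and thus P'_i = P_i ⊕ C_i ⊕ C'_i.
P'[0]: 7 ⊕ 8 ⊕ 11 = 4.
P'[1]: 12 ⊕ 12 ⊕ 11 = 11.
P'[2]: 4 ⊕ 5 ⊕ 6 = 7.
P'[3]: 5 ⊕ 7 ⊕ 0 = 2.
P'[4]: 6 ⊕ 5 ⊕ 2 = 1.
P'[5]: 3 ⊕ 7 ⊕ 4 = 0.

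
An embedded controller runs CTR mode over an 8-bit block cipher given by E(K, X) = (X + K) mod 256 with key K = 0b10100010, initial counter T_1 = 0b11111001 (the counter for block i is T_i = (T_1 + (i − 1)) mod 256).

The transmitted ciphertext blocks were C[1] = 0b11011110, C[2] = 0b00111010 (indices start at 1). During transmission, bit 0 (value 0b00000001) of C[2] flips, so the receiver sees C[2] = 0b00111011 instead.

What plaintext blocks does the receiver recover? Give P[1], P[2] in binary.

P[1] = 0b01000101, P[2] = 0b10100111

CTR decryption: S_i = E(K, T_i) where T_i is the counter for block i; P_i = C_i ⊕ S_i.
Only C[2] changed, to 0b00111011. In CTR, a change in C_i flips the same bit in P_i only; the keystream is unaffected. Decrypting the received ciphertext:
P[1]: T = 0b11111001, S = E(K, T) = 0b10011011; 0b11011110 ⊕ 0b10011011 = 0b01000101.
P[2]: T = 0b11111010, S = E(K, T) = 0b10011100; 0b00111011 ⊕ 0b10011100 = 0b10100111.
Blocks that differ from the original plaintext: P[2].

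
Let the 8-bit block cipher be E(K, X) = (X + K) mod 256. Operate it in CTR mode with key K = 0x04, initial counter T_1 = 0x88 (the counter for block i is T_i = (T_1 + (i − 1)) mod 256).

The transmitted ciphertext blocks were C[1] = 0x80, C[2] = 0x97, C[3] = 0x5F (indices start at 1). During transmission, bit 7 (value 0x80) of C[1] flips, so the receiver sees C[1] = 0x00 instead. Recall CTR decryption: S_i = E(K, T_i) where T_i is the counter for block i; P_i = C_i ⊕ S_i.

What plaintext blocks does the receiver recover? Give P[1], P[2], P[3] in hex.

P[1] = 0x8C, P[2] = 0x1A, P[3] = 0xD1

Only C[1] changed, to 0x00. In CTR, a change in C_i flips the same bit in P_i only; the keystream is unaffected. Decrypting the received ciphertext:
P[1]: T = 0x88, S = E(K, T) = 0x8C; 0x00 ⊕ 0x8C = 0x8C.
P[2]: T = 0x89, S = E(K, T) = 0x8D; 0x97 ⊕ 0x8D = 0x1A.
P[3]: T = 0x8A, S = E(K, T) = 0x8E; 0x5F ⊕ 0x8E = 0xD1.
Blocks that differ from the original plaintext: P[1].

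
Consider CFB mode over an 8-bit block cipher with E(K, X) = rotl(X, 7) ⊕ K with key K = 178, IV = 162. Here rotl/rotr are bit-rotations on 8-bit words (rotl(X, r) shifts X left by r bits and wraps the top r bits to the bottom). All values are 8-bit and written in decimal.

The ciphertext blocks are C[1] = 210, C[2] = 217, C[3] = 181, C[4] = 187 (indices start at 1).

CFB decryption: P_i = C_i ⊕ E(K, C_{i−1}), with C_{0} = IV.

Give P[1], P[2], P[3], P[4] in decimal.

P[1]: E(K, 162) = 227; 210 ⊕ 227 = 49.
P[2]: E(K, 210) = 219; 217 ⊕ 219 = 2.
P[3]: E(K, 217) = 94; 181 ⊕ 94 = 235.
P[4]: E(K, 181) = 104; 187 ⊕ 104 = 211.

P[1] = 49, P[2] = 2, P[3] = 235, P[4] = 211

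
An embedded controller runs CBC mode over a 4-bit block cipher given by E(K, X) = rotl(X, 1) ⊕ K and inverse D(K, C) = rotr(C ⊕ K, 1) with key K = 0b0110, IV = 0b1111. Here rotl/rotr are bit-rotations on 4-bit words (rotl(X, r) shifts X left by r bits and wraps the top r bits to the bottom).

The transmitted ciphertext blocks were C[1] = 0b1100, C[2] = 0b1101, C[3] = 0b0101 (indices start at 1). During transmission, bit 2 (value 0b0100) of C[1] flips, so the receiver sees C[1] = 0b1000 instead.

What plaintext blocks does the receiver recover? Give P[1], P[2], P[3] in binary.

P[1] = 0b1000, P[2] = 0b0101, P[3] = 0b0100

CBC decryption: P_i = D(K, C_i) ⊕ C_{i−1}, with C_{0} = IV.
Only C[1] changed, to 0b1000. In CBC, a change in C_i garbles P_i and flips the same bit in P_{i+1}. Decrypting the received ciphertext:
P[1]: D(K, 0b1000) = 0b0111; 0b0111 ⊕ 0b1111 = 0b1000.
P[2]: D(K, 0b1101) = 0b1101; 0b1101 ⊕ 0b1000 = 0b0101.
P[3]: D(K, 0b0101) = 0b1001; 0b1001 ⊕ 0b1101 = 0b0100.
Blocks that differ from the original plaintext: P[1], P[2].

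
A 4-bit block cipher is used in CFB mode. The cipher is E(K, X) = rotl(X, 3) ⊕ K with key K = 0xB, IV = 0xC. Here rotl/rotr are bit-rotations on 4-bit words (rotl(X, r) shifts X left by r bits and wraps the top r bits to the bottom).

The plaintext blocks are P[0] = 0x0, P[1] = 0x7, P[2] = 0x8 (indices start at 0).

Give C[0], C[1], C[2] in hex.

CFB encryption: C_i = P_i ⊕ E(K, C_{i−1}), with C_{−1} = IV.
C[0]: E(K, 0xC) = 0xD; 0x0 ⊕ 0xD = 0xD.
C[1]: E(K, 0xD) = 0x5; 0x7 ⊕ 0x5 = 0x2.
C[2]: E(K, 0x2) = 0xA; 0x8 ⊕ 0xA = 0x2.

C[0] = 0xD, C[1] = 0x2, C[2] = 0x2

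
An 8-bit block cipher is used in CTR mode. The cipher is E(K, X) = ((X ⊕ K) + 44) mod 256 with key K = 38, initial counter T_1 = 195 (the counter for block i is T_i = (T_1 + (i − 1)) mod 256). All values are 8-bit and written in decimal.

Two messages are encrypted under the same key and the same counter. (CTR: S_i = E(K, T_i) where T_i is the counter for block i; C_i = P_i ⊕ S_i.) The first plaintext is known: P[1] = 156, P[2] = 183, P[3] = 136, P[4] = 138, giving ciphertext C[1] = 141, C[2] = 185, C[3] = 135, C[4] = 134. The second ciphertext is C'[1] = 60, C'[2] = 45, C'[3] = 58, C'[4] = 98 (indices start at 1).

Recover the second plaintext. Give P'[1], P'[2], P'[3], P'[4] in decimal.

In CTR with a reused counter, both messages share the same keystream S_i, so C_i ⊕ C'_i = P_i ⊕ P'_i and thus P'_i = P_i ⊕ C_i ⊕ C'_i.
P'[1]: 156 ⊕ 141 ⊕ 60 = 45.
P'[2]: 183 ⊕ 185 ⊕ 45 = 35.
P'[3]: 136 ⊕ 135 ⊕ 58 = 53.
P'[4]: 138 ⊕ 134 ⊕ 98 = 110.

P'[1] = 45, P'[2] = 35, P'[3] = 53, P'[4] = 110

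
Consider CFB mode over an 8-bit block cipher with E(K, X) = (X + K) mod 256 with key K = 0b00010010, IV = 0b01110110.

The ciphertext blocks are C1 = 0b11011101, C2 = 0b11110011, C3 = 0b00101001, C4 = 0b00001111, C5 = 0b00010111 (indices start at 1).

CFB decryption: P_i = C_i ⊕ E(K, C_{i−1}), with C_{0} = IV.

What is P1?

P1 = 0b01010101

P1: E(K, 0b01110110) = 0b10001000; 0b11011101 ⊕ 0b10001000 = 0b01010101.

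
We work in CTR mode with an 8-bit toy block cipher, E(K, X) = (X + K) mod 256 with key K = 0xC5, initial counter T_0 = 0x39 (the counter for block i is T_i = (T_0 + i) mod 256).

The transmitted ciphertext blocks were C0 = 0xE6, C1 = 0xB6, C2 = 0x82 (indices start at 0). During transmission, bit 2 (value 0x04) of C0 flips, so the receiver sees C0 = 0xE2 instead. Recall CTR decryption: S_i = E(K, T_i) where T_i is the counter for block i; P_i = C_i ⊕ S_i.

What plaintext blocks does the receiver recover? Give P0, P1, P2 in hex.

P0 = 0x1C, P1 = 0x49, P2 = 0x82

Only C0 changed, to 0xE2. In CTR, a change in C_i flips the same bit in P_i only; the keystream is unaffected. Decrypting the received ciphertext:
P0: T = 0x39, S = E(K, T) = 0xFE; 0xE2 ⊕ 0xFE = 0x1C.
P1: T = 0x3A, S = E(K, T) = 0xFF; 0xB6 ⊕ 0xFF = 0x49.
P2: T = 0x3B, S = E(K, T) = 0x00; 0x82 ⊕ 0x00 = 0x82.
Blocks that differ from the original plaintext: P0.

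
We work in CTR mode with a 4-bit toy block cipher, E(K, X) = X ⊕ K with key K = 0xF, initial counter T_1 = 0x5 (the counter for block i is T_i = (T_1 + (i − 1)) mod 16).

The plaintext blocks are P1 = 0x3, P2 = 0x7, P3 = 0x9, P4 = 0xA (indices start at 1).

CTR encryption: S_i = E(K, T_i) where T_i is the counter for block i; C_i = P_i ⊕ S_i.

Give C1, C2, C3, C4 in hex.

C1: T = 0x5, S = E(K, T) = 0xA; 0x3 ⊕ 0xA = 0x9.
C2: T = 0x6, S = E(K, T) = 0x9; 0x7 ⊕ 0x9 = 0xE.
C3: T = 0x7, S = E(K, T) = 0x8; 0x9 ⊕ 0x8 = 0x1.
C4: T = 0x8, S = E(K, T) = 0x7; 0xA ⊕ 0x7 = 0xD.

C1 = 0x9, C2 = 0xE, C3 = 0x1, C4 = 0xD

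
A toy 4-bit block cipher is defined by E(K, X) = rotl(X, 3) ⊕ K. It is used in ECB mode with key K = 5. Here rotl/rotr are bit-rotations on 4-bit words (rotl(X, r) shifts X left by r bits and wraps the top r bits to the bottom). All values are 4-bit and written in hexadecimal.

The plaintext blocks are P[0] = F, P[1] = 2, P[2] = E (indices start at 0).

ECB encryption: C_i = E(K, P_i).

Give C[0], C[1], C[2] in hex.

C[0]: E(K, F) = A.
C[1]: E(K, 2) = 4.
C[2]: E(K, E) = 2.

C[0] = A, C[1] = 4, C[2] = 2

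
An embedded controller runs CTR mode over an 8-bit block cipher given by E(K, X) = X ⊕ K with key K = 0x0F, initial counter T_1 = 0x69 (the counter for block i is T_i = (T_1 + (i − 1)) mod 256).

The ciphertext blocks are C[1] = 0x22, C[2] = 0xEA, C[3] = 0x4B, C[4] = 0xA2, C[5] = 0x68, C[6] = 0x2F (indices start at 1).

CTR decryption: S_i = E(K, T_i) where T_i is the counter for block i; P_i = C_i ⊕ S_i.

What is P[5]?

P[5] = 0x0A

P[5]: T = 0x6D, S = E(K, T) = 0x62; 0x68 ⊕ 0x62 = 0x0A.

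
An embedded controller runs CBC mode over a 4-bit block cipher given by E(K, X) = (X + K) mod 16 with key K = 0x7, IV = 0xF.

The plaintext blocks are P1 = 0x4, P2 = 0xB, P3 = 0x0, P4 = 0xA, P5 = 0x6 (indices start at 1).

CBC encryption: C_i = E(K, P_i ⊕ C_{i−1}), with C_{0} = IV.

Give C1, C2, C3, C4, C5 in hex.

C1 = 0x2, C2 = 0x0, C3 = 0x7, C4 = 0x4, C5 = 0x9

C1: P1 ⊕ 0xF = 0xB; E(K, 0xB) = 0x2.
C2: P2 ⊕ 0x2 = 0x9; E(K, 0x9) = 0x0.
C3: P3 ⊕ 0x0 = 0x0; E(K, 0x0) = 0x7.
C4: P4 ⊕ 0x7 = 0xD; E(K, 0xD) = 0x4.
C5: P5 ⊕ 0x4 = 0x2; E(K, 0x2) = 0x9.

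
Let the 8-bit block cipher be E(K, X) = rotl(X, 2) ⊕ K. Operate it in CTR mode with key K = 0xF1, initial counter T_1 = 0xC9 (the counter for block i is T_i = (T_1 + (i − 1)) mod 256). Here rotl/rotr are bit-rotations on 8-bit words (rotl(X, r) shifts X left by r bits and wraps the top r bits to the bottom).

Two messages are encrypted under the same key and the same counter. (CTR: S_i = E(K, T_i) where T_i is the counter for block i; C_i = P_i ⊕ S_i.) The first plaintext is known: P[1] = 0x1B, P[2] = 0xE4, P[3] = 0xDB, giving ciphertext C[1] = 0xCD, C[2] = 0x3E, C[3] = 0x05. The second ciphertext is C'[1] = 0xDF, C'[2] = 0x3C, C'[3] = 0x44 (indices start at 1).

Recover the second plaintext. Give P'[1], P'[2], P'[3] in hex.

P'[1] = 0x09, P'[2] = 0xE6, P'[3] = 0x9A

In CTR with a reused counter, both messages share the same keystream S_i, so C_i ⊕ C'_i = P_i ⊕ P'_i and thus P'_i = P_i ⊕ C_i ⊕ C'_i.
P'[1]: 0x1B ⊕ 0xCD ⊕ 0xDF = 0x09.
P'[2]: 0xE4 ⊕ 0x3E ⊕ 0x3C = 0xE6.
P'[3]: 0xDB ⊕ 0x05 ⊕ 0x44 = 0x9A.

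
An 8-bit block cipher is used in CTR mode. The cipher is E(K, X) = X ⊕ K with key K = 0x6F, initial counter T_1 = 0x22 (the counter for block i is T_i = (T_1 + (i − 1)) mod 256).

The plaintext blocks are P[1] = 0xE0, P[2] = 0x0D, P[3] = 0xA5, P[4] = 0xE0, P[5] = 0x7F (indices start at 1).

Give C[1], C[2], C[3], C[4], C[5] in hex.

C[1] = 0xAD, C[2] = 0x41, C[3] = 0xEE, C[4] = 0xAA, C[5] = 0x36

CTR encryption: S_i = E(K, T_i) where T_i is the counter for block i; C_i = P_i ⊕ S_i.
C[1]: T = 0x22, S = E(K, T) = 0x4D; 0xE0 ⊕ 0x4D = 0xAD.
C[2]: T = 0x23, S = E(K, T) = 0x4C; 0x0D ⊕ 0x4C = 0x41.
C[3]: T = 0x24, S = E(K, T) = 0x4B; 0xA5 ⊕ 0x4B = 0xEE.
C[4]: T = 0x25, S = E(K, T) = 0x4A; 0xE0 ⊕ 0x4A = 0xAA.
C[5]: T = 0x26, S = E(K, T) = 0x49; 0x7F ⊕ 0x49 = 0x36.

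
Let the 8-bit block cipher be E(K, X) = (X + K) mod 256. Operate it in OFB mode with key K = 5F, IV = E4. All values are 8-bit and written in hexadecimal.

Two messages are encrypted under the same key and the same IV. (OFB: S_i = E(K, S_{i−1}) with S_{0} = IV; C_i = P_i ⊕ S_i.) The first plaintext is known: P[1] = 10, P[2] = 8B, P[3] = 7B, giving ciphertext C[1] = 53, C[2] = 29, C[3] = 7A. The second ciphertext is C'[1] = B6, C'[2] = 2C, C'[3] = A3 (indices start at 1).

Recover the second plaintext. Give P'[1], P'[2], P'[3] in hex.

In OFB with a reused IV, both messages share the same keystream S_i, so C_i ⊕ C'_i = P_i ⊕ P'_i and thus P'_i = P_i ⊕ C_i ⊕ C'_i.
P'[1]: 10 ⊕ 53 ⊕ B6 = F5.
P'[2]: 8B ⊕ 29 ⊕ 2C = 8E.
P'[3]: 7B ⊕ 7A ⊕ A3 = A2.

P'[1] = F5, P'[2] = 8E, P'[3] = A2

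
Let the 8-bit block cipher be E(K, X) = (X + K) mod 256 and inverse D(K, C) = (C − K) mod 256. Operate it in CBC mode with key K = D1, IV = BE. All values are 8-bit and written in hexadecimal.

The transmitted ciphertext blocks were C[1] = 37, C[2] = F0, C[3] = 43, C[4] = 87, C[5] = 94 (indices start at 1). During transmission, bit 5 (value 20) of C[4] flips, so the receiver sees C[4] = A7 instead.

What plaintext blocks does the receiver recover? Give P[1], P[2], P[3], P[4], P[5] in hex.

CBC decryption: P_i = D(K, C_i) ⊕ C_{i−1}, with C_{0} = IV.
Only C[4] changed, to A7. In CBC, a change in C_i garbles P_i and flips the same bit in P_{i+1}. Decrypting the received ciphertext:
P[1]: D(K, 37) = 66; 66 ⊕ BE = D8.
P[2]: D(K, F0) = 1F; 1F ⊕ 37 = 28.
P[3]: D(K, 43) = 72; 72 ⊕ F0 = 82.
P[4]: D(K, A7) = D6; D6 ⊕ 43 = 95.
P[5]: D(K, 94) = C3; C3 ⊕ A7 = 64.
Blocks that differ from the original plaintext: P[4], P[5].

P[1] = D8, P[2] = 28, P[3] = 82, P[4] = 95, P[5] = 64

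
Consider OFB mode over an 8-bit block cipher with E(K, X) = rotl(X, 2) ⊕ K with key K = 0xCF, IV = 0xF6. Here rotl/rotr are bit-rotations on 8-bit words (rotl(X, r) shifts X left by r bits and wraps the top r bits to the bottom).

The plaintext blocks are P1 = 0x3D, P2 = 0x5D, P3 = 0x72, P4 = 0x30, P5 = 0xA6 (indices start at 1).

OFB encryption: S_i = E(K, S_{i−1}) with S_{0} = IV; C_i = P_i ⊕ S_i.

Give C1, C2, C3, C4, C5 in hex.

C1: S = E(K, 0xF6) = 0x14; 0x3D ⊕ 0x14 = 0x29.
C2: S = E(K, 0x14) = 0x9F; 0x5D ⊕ 0x9F = 0xC2.
C3: S = E(K, 0x9F) = 0xB1; 0x72 ⊕ 0xB1 = 0xC3.
C4: S = E(K, 0xB1) = 0x09; 0x30 ⊕ 0x09 = 0x39.
C5: S = E(K, 0x09) = 0xEB; 0xA6 ⊕ 0xEB = 0x4D.

C1 = 0x29, C2 = 0xC2, C3 = 0xC3, C4 = 0x39, C5 = 0x4D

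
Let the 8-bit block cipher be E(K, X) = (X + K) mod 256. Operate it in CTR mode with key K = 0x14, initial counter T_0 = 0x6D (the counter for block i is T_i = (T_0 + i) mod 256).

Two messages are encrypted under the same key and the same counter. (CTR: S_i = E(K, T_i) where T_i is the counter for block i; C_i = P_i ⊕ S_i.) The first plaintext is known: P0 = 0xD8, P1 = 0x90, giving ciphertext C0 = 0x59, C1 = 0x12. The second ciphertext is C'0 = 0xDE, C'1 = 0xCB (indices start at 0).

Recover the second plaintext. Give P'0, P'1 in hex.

In CTR with a reused counter, both messages share the same keystream S_i, so C_i ⊕ C'_i = P_i ⊕ P'_i and thus P'_i = P_i ⊕ C_i ⊕ C'_i.
P'0: 0xD8 ⊕ 0x59 ⊕ 0xDE = 0x5F.
P'1: 0x90 ⊕ 0x12 ⊕ 0xCB = 0x49.

P'0 = 0x5F, P'1 = 0x49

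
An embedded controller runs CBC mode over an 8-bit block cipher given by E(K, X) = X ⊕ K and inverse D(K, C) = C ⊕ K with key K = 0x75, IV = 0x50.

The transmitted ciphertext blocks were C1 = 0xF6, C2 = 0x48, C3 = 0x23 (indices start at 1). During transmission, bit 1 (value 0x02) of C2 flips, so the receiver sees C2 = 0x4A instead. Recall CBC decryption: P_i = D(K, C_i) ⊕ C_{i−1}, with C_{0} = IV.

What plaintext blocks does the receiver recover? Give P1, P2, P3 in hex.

Only C2 changed, to 0x4A. In CBC, a change in C_i garbles P_i and flips the same bit in P_{i+1}. Decrypting the received ciphertext:
P1: D(K, 0xF6) = 0x83; 0x83 ⊕ 0x50 = 0xD3.
P2: D(K, 0x4A) = 0x3F; 0x3F ⊕ 0xF6 = 0xC9.
P3: D(K, 0x23) = 0x56; 0x56 ⊕ 0x4A = 0x1C.
Blocks that differ from the original plaintext: P2, P3.

P1 = 0xD3, P2 = 0xC9, P3 = 0x1C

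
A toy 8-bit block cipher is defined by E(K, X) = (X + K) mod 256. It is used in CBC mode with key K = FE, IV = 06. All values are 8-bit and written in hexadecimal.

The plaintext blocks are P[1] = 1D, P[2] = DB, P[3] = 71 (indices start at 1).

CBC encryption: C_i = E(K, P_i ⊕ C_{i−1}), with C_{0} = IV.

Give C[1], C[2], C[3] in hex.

C[1]: P[1] ⊕ 06 = 1B; E(K, 1B) = 19.
C[2]: P[2] ⊕ 19 = C2; E(K, C2) = C0.
C[3]: P[3] ⊕ C0 = B1; E(K, B1) = AF.

C[1] = 19, C[2] = C0, C[3] = AF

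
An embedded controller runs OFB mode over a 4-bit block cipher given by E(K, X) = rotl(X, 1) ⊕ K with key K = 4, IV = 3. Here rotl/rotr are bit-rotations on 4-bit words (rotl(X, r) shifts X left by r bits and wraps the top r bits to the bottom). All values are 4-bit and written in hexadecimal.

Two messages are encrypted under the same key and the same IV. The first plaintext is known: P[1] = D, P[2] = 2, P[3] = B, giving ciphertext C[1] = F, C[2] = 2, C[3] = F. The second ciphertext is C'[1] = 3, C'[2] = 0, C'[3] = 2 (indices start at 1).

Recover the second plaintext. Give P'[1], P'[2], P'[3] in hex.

In OFB with a reused IV, both messages share the same keystream S_i, so C_i ⊕ C'_i = P_i ⊕ P'_i and thus P'_i = P_i ⊕ C_i ⊕ C'_i.
P'[1]: D ⊕ F ⊕ 3 = 1.
P'[2]: 2 ⊕ 2 ⊕ 0 = 0.
P'[3]: B ⊕ F ⊕ 2 = 6.

P'[1] = 1, P'[2] = 0, P'[3] = 6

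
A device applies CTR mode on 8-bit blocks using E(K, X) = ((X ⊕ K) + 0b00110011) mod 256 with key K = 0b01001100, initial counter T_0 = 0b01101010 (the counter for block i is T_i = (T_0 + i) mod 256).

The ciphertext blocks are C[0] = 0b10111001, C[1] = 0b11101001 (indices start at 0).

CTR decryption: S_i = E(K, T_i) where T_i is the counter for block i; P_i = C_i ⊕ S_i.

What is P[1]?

P[1]: T = 0b01101011, S = E(K, T) = 0b01011010; 0b11101001 ⊕ 0b01011010 = 0b10110011.

P[1] = 0b10110011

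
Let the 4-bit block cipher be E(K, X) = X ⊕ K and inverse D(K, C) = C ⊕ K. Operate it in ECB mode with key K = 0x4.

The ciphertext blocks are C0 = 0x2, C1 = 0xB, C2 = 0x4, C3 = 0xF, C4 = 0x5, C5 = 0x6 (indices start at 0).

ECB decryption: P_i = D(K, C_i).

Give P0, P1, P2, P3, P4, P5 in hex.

P0: D(K, 0x2) = 0x6.
P1: D(K, 0xB) = 0xF.
P2: D(K, 0x4) = 0x0.
P3: D(K, 0xF) = 0xB.
P4: D(K, 0x5) = 0x1.
P5: D(K, 0x6) = 0x2.

P0 = 0x6, P1 = 0xF, P2 = 0x0, P3 = 0xB, P4 = 0x1, P5 = 0x2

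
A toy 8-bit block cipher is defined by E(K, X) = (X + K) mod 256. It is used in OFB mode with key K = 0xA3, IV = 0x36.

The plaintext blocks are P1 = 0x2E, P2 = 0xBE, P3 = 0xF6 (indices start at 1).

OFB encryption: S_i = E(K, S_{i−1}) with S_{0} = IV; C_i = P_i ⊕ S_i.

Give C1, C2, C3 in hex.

C1: S = E(K, 0x36) = 0xD9; 0x2E ⊕ 0xD9 = 0xF7.
C2: S = E(K, 0xD9) = 0x7C; 0xBE ⊕ 0x7C = 0xC2.
C3: S = E(K, 0x7C) = 0x1F; 0xF6 ⊕ 0x1F = 0xE9.

C1 = 0xF7, C2 = 0xC2, C3 = 0xE9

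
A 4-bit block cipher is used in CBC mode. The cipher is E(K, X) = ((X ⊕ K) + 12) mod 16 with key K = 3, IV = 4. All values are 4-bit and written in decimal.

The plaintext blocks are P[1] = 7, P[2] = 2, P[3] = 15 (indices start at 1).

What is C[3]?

CBC encryption: C_i = E(K, P_i ⊕ C_{i−1}), with C_{0} = IV.
C[1]: P[1] ⊕ 4 = 3; E(K, 3) = 12.
C[2]: P[2] ⊕ 12 = 14; E(K, 14) = 9.
C[3]: P[3] ⊕ 9 = 6; E(K, 6) = 1.

C[3] = 1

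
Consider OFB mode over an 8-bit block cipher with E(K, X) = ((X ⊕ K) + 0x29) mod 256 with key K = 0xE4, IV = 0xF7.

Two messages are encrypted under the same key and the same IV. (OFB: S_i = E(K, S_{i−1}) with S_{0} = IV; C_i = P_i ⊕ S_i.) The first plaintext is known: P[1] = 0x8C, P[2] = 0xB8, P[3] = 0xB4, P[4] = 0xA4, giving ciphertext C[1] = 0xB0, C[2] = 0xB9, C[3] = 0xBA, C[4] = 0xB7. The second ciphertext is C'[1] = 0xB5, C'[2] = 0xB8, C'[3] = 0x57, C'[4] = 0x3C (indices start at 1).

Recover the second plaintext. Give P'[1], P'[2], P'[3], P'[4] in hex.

In OFB with a reused IV, both messages share the same keystream S_i, so C_i ⊕ C'_i = P_i ⊕ P'_i and thus P'_i = P_i ⊕ C_i ⊕ C'_i.
P'[1]: 0x8C ⊕ 0xB0 ⊕ 0xB5 = 0x89.
P'[2]: 0xB8 ⊕ 0xB9 ⊕ 0xB8 = 0xB9.
P'[3]: 0xB4 ⊕ 0xBA ⊕ 0x57 = 0x59.
P'[4]: 0xA4 ⊕ 0xB7 ⊕ 0x3C = 0x2F.

P'[1] = 0x89, P'[2] = 0xB9, P'[3] = 0x59, P'[4] = 0x2F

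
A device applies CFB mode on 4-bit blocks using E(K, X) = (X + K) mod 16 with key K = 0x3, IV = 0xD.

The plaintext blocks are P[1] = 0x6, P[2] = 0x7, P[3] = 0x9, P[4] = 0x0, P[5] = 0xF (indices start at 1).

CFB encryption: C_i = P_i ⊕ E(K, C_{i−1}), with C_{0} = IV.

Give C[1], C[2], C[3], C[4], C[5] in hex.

C[1] = 0x6, C[2] = 0xE, C[3] = 0x8, C[4] = 0xB, C[5] = 0x1

C[1]: E(K, 0xD) = 0x0; 0x6 ⊕ 0x0 = 0x6.
C[2]: E(K, 0x6) = 0x9; 0x7 ⊕ 0x9 = 0xE.
C[3]: E(K, 0xE) = 0x1; 0x9 ⊕ 0x1 = 0x8.
C[4]: E(K, 0x8) = 0xB; 0x0 ⊕ 0xB = 0xB.
C[5]: E(K, 0xB) = 0xE; 0xF ⊕ 0xE = 0x1.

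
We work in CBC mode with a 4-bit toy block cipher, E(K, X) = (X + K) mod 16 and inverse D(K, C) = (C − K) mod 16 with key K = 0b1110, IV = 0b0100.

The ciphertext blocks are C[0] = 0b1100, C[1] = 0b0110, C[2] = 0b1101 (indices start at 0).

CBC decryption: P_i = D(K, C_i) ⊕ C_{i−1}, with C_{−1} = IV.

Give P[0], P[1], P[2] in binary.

P[0]: D(K, 0b1100) = 0b1110; 0b1110 ⊕ 0b0100 = 0b1010.
P[1]: D(K, 0b0110) = 0b1000; 0b1000 ⊕ 0b1100 = 0b0100.
P[2]: D(K, 0b1101) = 0b1111; 0b1111 ⊕ 0b0110 = 0b1001.

P[0] = 0b1010, P[1] = 0b0100, P[2] = 0b1001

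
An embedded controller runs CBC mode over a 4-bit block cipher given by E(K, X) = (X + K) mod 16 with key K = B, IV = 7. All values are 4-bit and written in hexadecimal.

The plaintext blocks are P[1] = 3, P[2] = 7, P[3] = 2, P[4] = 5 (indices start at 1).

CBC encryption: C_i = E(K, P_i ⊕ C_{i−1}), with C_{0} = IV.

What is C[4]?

C[4] = 4

C[1]: P[1] ⊕ 7 = 4; E(K, 4) = F.
C[2]: P[2] ⊕ F = 8; E(K, 8) = 3.
C[3]: P[3] ⊕ 3 = 1; E(K, 1) = C.
C[4]: P[4] ⊕ C = 9; E(K, 9) = 4.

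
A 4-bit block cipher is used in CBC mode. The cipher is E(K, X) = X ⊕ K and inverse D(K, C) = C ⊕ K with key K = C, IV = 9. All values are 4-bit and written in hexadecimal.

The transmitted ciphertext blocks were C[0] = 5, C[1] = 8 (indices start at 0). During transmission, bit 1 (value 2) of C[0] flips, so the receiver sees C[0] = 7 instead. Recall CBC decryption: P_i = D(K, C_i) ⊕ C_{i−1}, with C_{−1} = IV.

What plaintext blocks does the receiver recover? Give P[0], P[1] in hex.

Only C[0] changed, to 7. In CBC, a change in C_i garbles P_i and flips the same bit in P_{i+1}. Decrypting the received ciphertext:
P[0]: D(K, 7) = B; B ⊕ 9 = 2.
P[1]: D(K, 8) = 4; 4 ⊕ 7 = 3.
Blocks that differ from the original plaintext: P[0], P[1].

P[0] = 2, P[1] = 3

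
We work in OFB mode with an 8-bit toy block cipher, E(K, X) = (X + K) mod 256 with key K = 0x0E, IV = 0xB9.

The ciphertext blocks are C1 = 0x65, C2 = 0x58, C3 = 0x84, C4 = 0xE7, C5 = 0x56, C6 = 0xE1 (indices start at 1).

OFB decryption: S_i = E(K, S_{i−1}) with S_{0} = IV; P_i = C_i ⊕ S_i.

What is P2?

P1: S = E(K, 0xB9) = 0xC7; 0x65 ⊕ 0xC7 = 0xA2.
P2: S = E(K, 0xC7) = 0xD5; 0x58 ⊕ 0xD5 = 0x8D.

P2 = 0x8D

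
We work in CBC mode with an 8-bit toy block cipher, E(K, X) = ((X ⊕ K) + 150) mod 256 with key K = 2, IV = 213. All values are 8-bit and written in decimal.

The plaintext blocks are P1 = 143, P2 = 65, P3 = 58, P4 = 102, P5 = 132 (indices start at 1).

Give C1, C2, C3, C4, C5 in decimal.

C1 = 238, C2 = 67, C3 = 17, C4 = 11, C5 = 35

CBC encryption: C_i = E(K, P_i ⊕ C_{i−1}), with C_{0} = IV.
C1: P1 ⊕ 213 = 90; E(K, 90) = 238.
C2: P2 ⊕ 238 = 175; E(K, 175) = 67.
C3: P3 ⊕ 67 = 121; E(K, 121) = 17.
C4: P4 ⊕ 17 = 119; E(K, 119) = 11.
C5: P5 ⊕ 11 = 143; E(K, 143) = 35.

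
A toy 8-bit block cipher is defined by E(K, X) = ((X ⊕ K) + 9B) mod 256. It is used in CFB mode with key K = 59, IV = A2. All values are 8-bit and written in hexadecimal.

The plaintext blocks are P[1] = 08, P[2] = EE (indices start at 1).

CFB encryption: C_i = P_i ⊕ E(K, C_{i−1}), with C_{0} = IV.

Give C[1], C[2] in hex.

C[1] = 9E, C[2] = 8C

C[1]: E(K, A2) = 96; 08 ⊕ 96 = 9E.
C[2]: E(K, 9E) = 62; EE ⊕ 62 = 8C.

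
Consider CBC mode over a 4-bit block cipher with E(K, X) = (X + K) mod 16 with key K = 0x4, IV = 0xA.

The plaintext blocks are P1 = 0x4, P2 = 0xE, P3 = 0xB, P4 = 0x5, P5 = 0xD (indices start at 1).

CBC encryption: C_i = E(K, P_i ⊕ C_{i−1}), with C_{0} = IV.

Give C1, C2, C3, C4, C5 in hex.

C1 = 0x2, C2 = 0x0, C3 = 0xF, C4 = 0xE, C5 = 0x7

C1: P1 ⊕ 0xA = 0xE; E(K, 0xE) = 0x2.
C2: P2 ⊕ 0x2 = 0xC; E(K, 0xC) = 0x0.
C3: P3 ⊕ 0x0 = 0xB; E(K, 0xB) = 0xF.
C4: P4 ⊕ 0xF = 0xA; E(K, 0xA) = 0xE.
C5: P5 ⊕ 0xE = 0x3; E(K, 0x3) = 0x7.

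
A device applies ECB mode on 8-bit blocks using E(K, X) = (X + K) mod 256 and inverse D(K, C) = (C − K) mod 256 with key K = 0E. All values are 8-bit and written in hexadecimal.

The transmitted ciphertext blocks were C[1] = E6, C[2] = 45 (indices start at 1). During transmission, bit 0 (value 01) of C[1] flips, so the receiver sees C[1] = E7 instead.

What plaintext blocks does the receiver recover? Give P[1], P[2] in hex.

ECB decryption: P_i = D(K, C_i).
Only C[1] changed, to E7. In ECB, a change in C_i affects only P_i. Decrypting the received ciphertext:
P[1]: D(K, E7) = D9.
P[2]: D(K, 45) = 37.
Blocks that differ from the original plaintext: P[1].

P[1] = D9, P[2] = 37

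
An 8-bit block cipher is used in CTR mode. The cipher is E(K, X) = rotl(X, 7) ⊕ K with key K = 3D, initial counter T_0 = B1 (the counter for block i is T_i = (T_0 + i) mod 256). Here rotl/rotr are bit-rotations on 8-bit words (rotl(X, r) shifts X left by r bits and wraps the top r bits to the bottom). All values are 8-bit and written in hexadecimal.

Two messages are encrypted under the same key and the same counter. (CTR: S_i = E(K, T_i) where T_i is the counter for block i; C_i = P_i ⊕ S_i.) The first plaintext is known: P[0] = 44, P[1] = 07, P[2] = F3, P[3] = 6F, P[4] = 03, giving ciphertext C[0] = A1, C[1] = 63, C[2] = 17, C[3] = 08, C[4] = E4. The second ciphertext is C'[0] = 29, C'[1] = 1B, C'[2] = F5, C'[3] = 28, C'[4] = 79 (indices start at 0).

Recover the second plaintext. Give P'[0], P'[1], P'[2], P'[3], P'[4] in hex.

In CTR with a reused counter, both messages share the same keystream S_i, so C_i ⊕ C'_i = P_i ⊕ P'_i and thus P'_i = P_i ⊕ C_i ⊕ C'_i.
P'[0]: 44 ⊕ A1 ⊕ 29 = CC.
P'[1]: 07 ⊕ 63 ⊕ 1B = 7F.
P'[2]: F3 ⊕ 17 ⊕ F5 = 11.
P'[3]: 6F ⊕ 08 ⊕ 28 = 4F.
P'[4]: 03 ⊕ E4 ⊕ 79 = 9E.

P'[0] = CC, P'[1] = 7F, P'[2] = 11, P'[3] = 4F, P'[4] = 9E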